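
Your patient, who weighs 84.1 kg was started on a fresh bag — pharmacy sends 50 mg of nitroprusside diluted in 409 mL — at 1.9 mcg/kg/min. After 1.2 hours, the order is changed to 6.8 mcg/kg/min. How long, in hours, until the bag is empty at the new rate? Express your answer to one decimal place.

Initial rate:
Dose = 1.9 mcg/kg/min × 84.1 kg = 159.79 mcg/min
159.79 mcg/min × 60 min/hr = 9587.4 mcg/hr
Concentration = 50 mg ÷ 409 mL = 0.1222494 mg/mL = 122.2494 mcg/mL
Rate = 9587.4 mcg/hr ÷ 122.2494 mcg/mL = 78.42493 mL/hr
Volume infused so far = 78.42493 mL/hr × 1.2 hr = 94.10992 mL
Volume remaining = 409 − 94.10992 = 314.8901 mL
New rate:
Dose = 6.8 mcg/kg/min × 84.1 kg = 571.88 mcg/min
571.88 mcg/min × 60 min/hr = 34312.8 mcg/hr
Rate = 34312.8 mcg/hr ÷ 122.2494 mcg/mL = 280.6787 mL/hr
Time remaining = 314.8901 mL ÷ 280.6787 mL/hr = 1.121888 hr

1.1 hours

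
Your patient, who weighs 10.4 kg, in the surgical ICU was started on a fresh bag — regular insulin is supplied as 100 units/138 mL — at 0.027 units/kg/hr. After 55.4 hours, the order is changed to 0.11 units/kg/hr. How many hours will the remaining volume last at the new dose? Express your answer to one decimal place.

73.8 hours

Initial rate:
Dose = 0.027 units/kg/hr × 10.4 kg = 0.2808 units/hr
Concentration = 100 units ÷ 138 mL = 0.7246377 units/mL
Rate = 0.2808 units/hr ÷ 0.7246377 units/mL = 0.387504 mL/hr
Volume infused so far = 0.387504 mL/hr × 55.4 hr = 21.46772 mL
Volume remaining = 138 − 21.46772 = 116.5323 mL
New rate:
Dose = 0.11 units/kg/hr × 10.4 kg = 1.144 units/hr
Rate = 1.144 units/hr ÷ 0.7246377 units/mL = 1.57872 mL/hr
Time remaining = 116.5323 mL ÷ 1.57872 mL/hr = 73.81441 hr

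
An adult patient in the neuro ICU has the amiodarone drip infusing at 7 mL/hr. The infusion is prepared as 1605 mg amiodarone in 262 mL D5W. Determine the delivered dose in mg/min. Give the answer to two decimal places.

Concentration = 1605 mg ÷ 262 mL = 6.125954 mg/mL
Drug rate = 7 mL/hr × 6.125954 mg/mL = 42.88168 mg/hr
42.88168 mg/hr ÷ 60 min/hr = 0.7146947 mg/min

0.71 mg/min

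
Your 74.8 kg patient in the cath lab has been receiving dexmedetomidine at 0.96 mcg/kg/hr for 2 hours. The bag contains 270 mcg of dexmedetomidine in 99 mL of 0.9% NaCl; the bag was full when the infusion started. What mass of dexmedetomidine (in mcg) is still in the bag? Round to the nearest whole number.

126 mcg

Dose = 0.96 mcg/kg/hr × 74.8 kg = 71.808 mcg/hr
Concentration = 270 mcg ÷ 99 mL = 2.727273 mcg/mL
Rate = 71.808 mcg/hr ÷ 2.727273 mcg/mL = 26.3296 mL/hr
Volume infused = 26.3296 mL/hr × 2 hr = 52.6592 mL
Volume remaining = 99 − 52.6592 = 46.3408 mL
Drug remaining = 46.3408 mL × 2.727273 mcg/mL = 126.384 mcg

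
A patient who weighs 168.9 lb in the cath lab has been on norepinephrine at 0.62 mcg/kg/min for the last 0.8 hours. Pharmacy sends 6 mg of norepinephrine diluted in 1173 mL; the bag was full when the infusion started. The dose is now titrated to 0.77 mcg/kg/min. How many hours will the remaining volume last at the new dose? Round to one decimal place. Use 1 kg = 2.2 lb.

Initial rate:
Weight = 168.9 lb ÷ 2.2 lb/kg = 76.77273 kg
Dose = 0.62 mcg/kg/min × 76.77273 kg = 47.59909 mcg/min
47.59909 mcg/min × 60 min/hr = 2855.945 mcg/hr
Concentration = 6 mg ÷ 1173 mL = 0.00511509 mg/mL = 5.11509 mcg/mL
Rate = 2855.945 mcg/hr ÷ 5.11509 mcg/mL = 558.3373 mL/hr
Volume infused so far = 558.3373 mL/hr × 0.8 hr = 446.6699 mL
Volume remaining = 1173 − 446.6699 = 726.3301 mL
New rate:
Dose = 0.77 mcg/kg/min × 76.77273 kg = 59.115 mcg/min
59.115 mcg/min × 60 min/hr = 3546.9 mcg/hr
Rate = 3546.9 mcg/hr ÷ 5.11509 mcg/mL = 693.4189 mL/hr
Time remaining = 726.3301 mL ÷ 693.4189 mL/hr = 1.047462 hr

1.0 hours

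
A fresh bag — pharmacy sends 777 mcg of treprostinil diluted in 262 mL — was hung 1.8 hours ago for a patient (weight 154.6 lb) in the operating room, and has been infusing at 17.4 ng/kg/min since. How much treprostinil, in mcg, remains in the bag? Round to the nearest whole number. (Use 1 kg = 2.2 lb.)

645 mcg

Weight = 154.6 lb ÷ 2.2 lb/kg = 70.27273 kg
Dose = 17.4 ng/kg/min × 70.27273 kg = 1222.745 ng/min
1222.745 ng/min × 60 min/hr = 73364.73 ng/hr
Concentration = 777 mcg ÷ 262 mL = 2.965649 mcg/mL = 2965.649 ng/mL
Rate = 73364.73 ng/hr ÷ 2965.649 ng/mL = 24.73817 mL/hr
Volume infused = 24.73817 mL/hr × 1.8 hr = 44.52871 mL
Volume remaining = 262 − 44.52871 = 217.4713 mL
Drug remaining = 217.4713 mL × 2965.649 ng/mL = 644943.5 ng = 644.9435 mcg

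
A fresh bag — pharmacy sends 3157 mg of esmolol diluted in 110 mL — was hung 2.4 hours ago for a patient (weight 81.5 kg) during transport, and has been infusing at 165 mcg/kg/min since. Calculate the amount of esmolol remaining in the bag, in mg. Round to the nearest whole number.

Dose = 165 mcg/kg/min × 81.5 kg = 13447.5 mcg/min
13447.5 mcg/min × 60 min/hr = 806850 mcg/hr
Concentration = 3157 mg ÷ 110 mL = 28.7 mg/mL = 28700 mcg/mL
Rate = 806850 mcg/hr ÷ 28700 mcg/mL = 28.11324 mL/hr
Volume infused = 28.11324 mL/hr × 2.4 hr = 67.47178 mL
Volume remaining = 110 − 67.47178 = 42.52822 mL
Drug remaining = 42.52822 mL × 28700 mcg/mL = 1220560 mcg = 1220.56 mg

1221 mg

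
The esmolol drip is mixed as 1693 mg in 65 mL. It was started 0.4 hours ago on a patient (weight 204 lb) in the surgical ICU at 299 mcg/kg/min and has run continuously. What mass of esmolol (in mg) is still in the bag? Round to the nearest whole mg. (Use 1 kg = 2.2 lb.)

Weight = 204 lb ÷ 2.2 lb/kg = 92.72727 kg
Dose = 299 mcg/kg/min × 92.72727 kg = 27725.45 mcg/min
27725.45 mcg/min × 60 min/hr = 1663527 mcg/hr
Concentration = 1693 mg ÷ 65 mL = 26.04615 mg/mL = 26046.15 mcg/mL
Rate = 1663527 mcg/hr ÷ 26046.15 mcg/mL = 63.86844 mL/hr
Volume infused = 63.86844 mL/hr × 0.4 hr = 25.54738 mL
Volume remaining = 65 − 25.54738 = 39.45262 mL
Drug remaining = 39.45262 mL × 26046.15 mcg/mL = 1027589 mcg = 1027.589 mg

1028 mg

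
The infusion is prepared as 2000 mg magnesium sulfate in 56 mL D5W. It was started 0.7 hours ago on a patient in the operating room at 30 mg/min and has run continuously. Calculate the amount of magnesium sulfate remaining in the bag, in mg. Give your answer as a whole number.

30 mg/min × 60 min/hr = 1800 mg/hr
Concentration = 2000 mg ÷ 56 mL = 35.71429 mg/mL
Rate = 1800 mg/hr ÷ 35.71429 mg/mL = 50.4 mL/hr
Volume infused = 50.4 mL/hr × 0.7 hr = 35.28 mL
Volume remaining = 56 − 35.28 = 20.72 mL
Drug remaining = 20.72 mL × 35.71429 mg/mL = 740 mg

740 mg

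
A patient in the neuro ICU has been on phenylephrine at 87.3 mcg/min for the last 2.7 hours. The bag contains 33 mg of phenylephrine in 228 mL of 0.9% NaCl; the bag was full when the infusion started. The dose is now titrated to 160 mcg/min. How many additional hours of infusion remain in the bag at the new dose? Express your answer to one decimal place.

Initial rate:
87.3 mcg/min × 60 min/hr = 5238 mcg/hr
Concentration = 33 mg ÷ 228 mL = 0.1447368 mg/mL = 144.7368 mcg/mL
Rate = 5238 mcg/hr ÷ 144.7368 mcg/mL = 36.18982 mL/hr
Volume infused so far = 36.18982 mL/hr × 2.7 hr = 97.71251 mL
Volume remaining = 228 − 97.71251 = 130.2875 mL
New rate:
160 mcg/min × 60 min/hr = 9600 mcg/hr
Rate = 9600 mcg/hr ÷ 144.7368 mcg/mL = 66.32727 mL/hr
Time remaining = 130.2875 mL ÷ 66.32727 mL/hr = 1.964312 hr

2.0 hours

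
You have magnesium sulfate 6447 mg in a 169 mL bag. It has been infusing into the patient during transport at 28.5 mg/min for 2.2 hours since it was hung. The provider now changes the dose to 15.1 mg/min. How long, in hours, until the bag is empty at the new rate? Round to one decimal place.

Initial rate:
28.5 mg/min × 60 min/hr = 1710 mg/hr
Concentration = 6447 mg ÷ 169 mL = 38.14793 mg/mL
Rate = 1710 mg/hr ÷ 38.14793 mg/mL = 44.8255 mL/hr
Volume infused so far = 44.8255 mL/hr × 2.2 hr = 98.6161 mL
Volume remaining = 169 − 98.6161 = 70.3839 mL
New rate:
15.1 mg/min × 60 min/hr = 906 mg/hr
Rate = 906 mg/hr ÷ 38.14793 mg/mL = 23.74965 mL/hr
Time remaining = 70.3839 mL ÷ 23.74965 mL/hr = 2.963576 hr

3.0 hours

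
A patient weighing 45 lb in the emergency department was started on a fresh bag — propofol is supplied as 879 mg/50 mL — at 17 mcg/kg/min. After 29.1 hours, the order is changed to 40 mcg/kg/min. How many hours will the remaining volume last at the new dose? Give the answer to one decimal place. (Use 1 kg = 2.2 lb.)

Initial rate:
Weight = 45 lb ÷ 2.2 lb/kg = 20.45455 kg
Dose = 17 mcg/kg/min × 20.45455 kg = 347.7273 mcg/min
347.7273 mcg/min × 60 min/hr = 20863.64 mcg/hr
Concentration = 879 mg ÷ 50 mL = 17.58 mg/mL = 17580 mcg/mL
Rate = 20863.64 mcg/hr ÷ 17580 mcg/mL = 1.186783 mL/hr
Volume infused so far = 1.186783 mL/hr × 29.1 hr = 34.53537 mL
Volume remaining = 50 − 34.53537 = 15.46463 mL
New rate:
Dose = 40 mcg/kg/min × 20.45455 kg = 818.1818 mcg/min
818.1818 mcg/min × 60 min/hr = 49090.91 mcg/hr
Rate = 49090.91 mcg/hr ÷ 17580 mcg/mL = 2.792429 mL/hr
Time remaining = 15.46463 mL ÷ 2.792429 mL/hr = 5.538056 hr

5.5 hours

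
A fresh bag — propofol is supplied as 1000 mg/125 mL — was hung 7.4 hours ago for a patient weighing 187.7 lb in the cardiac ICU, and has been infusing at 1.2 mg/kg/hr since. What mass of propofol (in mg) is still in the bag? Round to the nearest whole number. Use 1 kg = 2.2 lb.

242 mg

Weight = 187.7 lb ÷ 2.2 lb/kg = 85.31818 kg
Dose = 1.2 mg/kg/hr × 85.31818 kg = 102.3818 mg/hr
Concentration = 1000 mg ÷ 125 mL = 8 mg/mL
Rate = 102.3818 mg/hr ÷ 8 mg/mL = 12.79773 mL/hr
Volume infused = 12.79773 mL/hr × 7.4 hr = 94.70318 mL
Volume remaining = 125 − 94.70318 = 30.29682 mL
Drug remaining = 30.29682 mL × 8 mg/mL = 242.3745 mg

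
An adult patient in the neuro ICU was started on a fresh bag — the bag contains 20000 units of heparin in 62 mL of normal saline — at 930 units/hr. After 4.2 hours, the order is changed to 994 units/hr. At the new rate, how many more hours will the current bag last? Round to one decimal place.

Initial rate:
Concentration = 20000 units ÷ 62 mL = 322.5806 units/mL
Rate = 930 units/hr ÷ 322.5806 units/mL = 2.883 mL/hr
Volume infused so far = 2.883 mL/hr × 4.2 hr = 12.1086 mL
Volume remaining = 62 − 12.1086 = 49.8914 mL
New rate:
Rate = 994 units/hr ÷ 322.5806 units/mL = 3.0814 mL/hr
Time remaining = 49.8914 mL ÷ 3.0814 mL/hr = 16.19115 hr

16.2 hours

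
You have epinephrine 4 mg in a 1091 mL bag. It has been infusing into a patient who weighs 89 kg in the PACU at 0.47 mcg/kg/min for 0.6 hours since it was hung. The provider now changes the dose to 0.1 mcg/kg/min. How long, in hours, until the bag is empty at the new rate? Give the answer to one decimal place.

Initial rate:
Dose = 0.47 mcg/kg/min × 89 kg = 41.83 mcg/min
41.83 mcg/min × 60 min/hr = 2509.8 mcg/hr
Concentration = 4 mg ÷ 1091 mL = 0.003666361 mg/mL = 3.666361 mcg/mL
Rate = 2509.8 mcg/hr ÷ 3.666361 mcg/mL = 684.5479 mL/hr
Volume infused so far = 684.5479 mL/hr × 0.6 hr = 410.7288 mL
Volume remaining = 1091 − 410.7288 = 680.2712 mL
New rate:
Dose = 0.1 mcg/kg/min × 89 kg = 8.9 mcg/min
8.9 mcg/min × 60 min/hr = 534 mcg/hr
Rate = 534 mcg/hr ÷ 3.666361 mcg/mL = 145.6485 mL/hr
Time remaining = 680.2712 mL ÷ 145.6485 mL/hr = 4.670637 hr

4.7 hours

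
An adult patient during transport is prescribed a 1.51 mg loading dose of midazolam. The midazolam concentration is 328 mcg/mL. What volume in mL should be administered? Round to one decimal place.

4.6 mL

Concentration = 328 mcg/mL = 0.328 mg/mL
Volume = 1.51 mg ÷ 0.328 mg/mL = 4.603659 mL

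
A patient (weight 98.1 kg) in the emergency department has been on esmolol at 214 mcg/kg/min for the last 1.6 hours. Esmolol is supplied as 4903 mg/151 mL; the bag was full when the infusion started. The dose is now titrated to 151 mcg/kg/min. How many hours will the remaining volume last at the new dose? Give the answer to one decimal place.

3.2 hours

Initial rate:
Dose = 214 mcg/kg/min × 98.1 kg = 20993.4 mcg/min
20993.4 mcg/min × 60 min/hr = 1259604 mcg/hr
Concentration = 4903 mg ÷ 151 mL = 32.4702 mg/mL = 32470.2 mcg/mL
Rate = 1259604 mcg/hr ÷ 32470.2 mcg/mL = 38.79262 mL/hr
Volume infused so far = 38.79262 mL/hr × 1.6 hr = 62.06819 mL
Volume remaining = 151 − 62.06819 = 88.93181 mL
New rate:
Dose = 151 mcg/kg/min × 98.1 kg = 14813.1 mcg/min
14813.1 mcg/min × 60 min/hr = 888786 mcg/hr
Rate = 888786 mcg/hr ÷ 32470.2 mcg/mL = 27.37236 mL/hr
Time remaining = 88.93181 mL ÷ 27.37236 mL/hr = 3.248964 hr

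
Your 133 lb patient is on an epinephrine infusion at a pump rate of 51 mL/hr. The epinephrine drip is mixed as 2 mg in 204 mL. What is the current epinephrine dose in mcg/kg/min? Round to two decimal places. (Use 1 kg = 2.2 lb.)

0.14 mcg/kg/min

Weight = 133 lb ÷ 2.2 lb/kg = 60.45455 kg
Concentration = 2 mg ÷ 204 mL = 0.009803922 mg/mL = 9.803922 mcg/mL
Drug rate = 51 mL/hr × 9.803922 mcg/mL = 500 mcg/hr
500 mcg/hr ÷ 60 min/hr = 8.333333 mcg/min
8.333333 mcg/min ÷ 60.45455 kg = 0.1378446 mcg/kg/min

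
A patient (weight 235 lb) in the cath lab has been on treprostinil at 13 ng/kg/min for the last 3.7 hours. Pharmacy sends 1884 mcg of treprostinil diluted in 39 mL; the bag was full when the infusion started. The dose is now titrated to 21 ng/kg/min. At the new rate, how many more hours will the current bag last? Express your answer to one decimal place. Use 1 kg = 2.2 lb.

11.7 hours

Initial rate:
Weight = 235 lb ÷ 2.2 lb/kg = 106.8182 kg
Dose = 13 ng/kg/min × 106.8182 kg = 1388.636 ng/min
1388.636 ng/min × 60 min/hr = 83318.18 ng/hr
Concentration = 1884 mcg ÷ 39 mL = 48.30769 mcg/mL = 48307.69 ng/mL
Rate = 83318.18 ng/hr ÷ 48307.69 ng/mL = 1.724739 mL/hr
Volume infused so far = 1.724739 mL/hr × 3.7 hr = 6.381536 mL
Volume remaining = 39 − 6.381536 = 32.61846 mL
New rate:
Dose = 21 ng/kg/min × 106.8182 kg = 2243.182 ng/min
2243.182 ng/min × 60 min/hr = 134590.9 ng/hr
Rate = 134590.9 ng/hr ÷ 48307.69 ng/mL = 2.786118 mL/hr
Time remaining = 32.61846 mL ÷ 2.786118 mL/hr = 11.7075 hr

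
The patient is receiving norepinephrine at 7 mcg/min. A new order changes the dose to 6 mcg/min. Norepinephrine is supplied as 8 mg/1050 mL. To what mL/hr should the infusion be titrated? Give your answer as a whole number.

47 mL/hr

6 mcg/min × 60 min/hr = 360 mcg/hr
Concentration = 8 mg ÷ 1050 mL = 0.007619048 mg/mL = 7.619048 mcg/mL
Rate = 360 mcg/hr ÷ 7.619048 mcg/mL = 47.25 mL/hr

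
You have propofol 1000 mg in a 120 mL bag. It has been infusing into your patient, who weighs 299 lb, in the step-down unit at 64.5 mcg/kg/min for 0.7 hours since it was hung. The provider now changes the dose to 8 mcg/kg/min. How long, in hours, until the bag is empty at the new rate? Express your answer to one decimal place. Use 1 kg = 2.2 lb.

9.7 hours

Initial rate:
Weight = 299 lb ÷ 2.2 lb/kg = 135.9091 kg
Dose = 64.5 mcg/kg/min × 135.9091 kg = 8766.136 mcg/min
8766.136 mcg/min × 60 min/hr = 525968.2 mcg/hr
Concentration = 1000 mg ÷ 120 mL = 8.333333 mg/mL = 8333.333 mcg/mL
Rate = 525968.2 mcg/hr ÷ 8333.333 mcg/mL = 63.11618 mL/hr
Volume infused so far = 63.11618 mL/hr × 0.7 hr = 44.18133 mL
Volume remaining = 120 − 44.18133 = 75.81867 mL
New rate:
Dose = 8 mcg/kg/min × 135.9091 kg = 1087.273 mcg/min
1087.273 mcg/min × 60 min/hr = 65236.36 mcg/hr
Rate = 65236.36 mcg/hr ÷ 8333.333 mcg/mL = 7.828364 mL/hr
Time remaining = 75.81867 mL ÷ 7.828364 mL/hr = 9.685124 hr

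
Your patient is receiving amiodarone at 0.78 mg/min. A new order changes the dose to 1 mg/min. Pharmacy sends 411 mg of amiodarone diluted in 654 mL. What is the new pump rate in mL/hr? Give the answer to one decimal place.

95.5 mL/hr

1 mg/min × 60 min/hr = 60 mg/hr
Concentration = 411 mg ÷ 654 mL = 0.6284404 mg/mL
Rate = 60 mg/hr ÷ 0.6284404 mg/mL = 95.47445 mL/hr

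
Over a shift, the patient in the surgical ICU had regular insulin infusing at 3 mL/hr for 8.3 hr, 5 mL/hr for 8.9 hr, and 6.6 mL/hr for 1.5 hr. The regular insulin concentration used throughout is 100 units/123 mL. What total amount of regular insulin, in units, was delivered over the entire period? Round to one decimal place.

64.5 units

Concentration = 100 units ÷ 123 mL = 0.8130081 units/mL
Stage 1: 3 mL/hr × 8.3 hr = 24.9 mL → 24.9 mL × 0.8130081 units/mL = 20.2439 units
Stage 2: 5 mL/hr × 8.9 hr = 44.5 mL → 44.5 mL × 0.8130081 units/mL = 36.17886 units
Stage 3: 6.6 mL/hr × 1.5 hr = 9.9 mL → 9.9 mL × 0.8130081 units/mL = 8.04878 units
Total = 20.2439 + 36.17886 + 8.04878 = 64.47154 units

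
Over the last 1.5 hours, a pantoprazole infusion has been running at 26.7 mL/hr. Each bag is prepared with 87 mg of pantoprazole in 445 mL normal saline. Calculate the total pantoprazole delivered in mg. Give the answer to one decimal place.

Concentration = 87 mg ÷ 445 mL = 0.1955056 mg/mL
Drug rate = 26.7 mL/hr × 0.1955056 mg/mL = 5.22 mg/hr
Total = 5.22 mg/hr × 1.5 hr = 7.83 mg

7.8 mg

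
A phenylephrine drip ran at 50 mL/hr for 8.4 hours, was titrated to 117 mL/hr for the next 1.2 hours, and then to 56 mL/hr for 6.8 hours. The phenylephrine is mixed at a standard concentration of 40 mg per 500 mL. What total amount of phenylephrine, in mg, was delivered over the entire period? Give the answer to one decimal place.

75.3 mg

Concentration = 40 mg ÷ 500 mL = 0.08 mg/mL
Stage 1: 50 mL/hr × 8.4 hr = 420 mL → 420 mL × 0.08 mg/mL = 33.6 mg
Stage 2: 117 mL/hr × 1.2 hr = 140.4 mL → 140.4 mL × 0.08 mg/mL = 11.232 mg
Stage 3: 56 mL/hr × 6.8 hr = 380.8 mL → 380.8 mL × 0.08 mg/mL = 30.464 mg
Total = 33.6 + 11.232 + 30.464 = 75.296 mg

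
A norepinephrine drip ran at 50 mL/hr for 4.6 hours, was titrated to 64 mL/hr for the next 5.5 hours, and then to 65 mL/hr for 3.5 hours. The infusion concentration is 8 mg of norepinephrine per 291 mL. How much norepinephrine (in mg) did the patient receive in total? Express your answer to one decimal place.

22.3 mg

Concentration = 8 mg ÷ 291 mL = 0.02749141 mg/mL
Stage 1: 50 mL/hr × 4.6 hr = 230 mL → 230 mL × 0.02749141 mg/mL = 6.323024 mg
Stage 2: 64 mL/hr × 5.5 hr = 352 mL → 352 mL × 0.02749141 mg/mL = 9.676976 mg
Stage 3: 65 mL/hr × 3.5 hr = 227.5 mL → 227.5 mL × 0.02749141 mg/mL = 6.254296 mg
Total = 6.323024 + 9.676976 + 6.254296 = 22.2543 mg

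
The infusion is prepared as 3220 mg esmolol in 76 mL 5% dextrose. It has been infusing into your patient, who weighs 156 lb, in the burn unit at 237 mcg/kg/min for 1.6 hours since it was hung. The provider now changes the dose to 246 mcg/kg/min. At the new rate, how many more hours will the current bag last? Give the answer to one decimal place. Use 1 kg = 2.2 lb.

1.5 hours

Initial rate:
Weight = 156 lb ÷ 2.2 lb/kg = 70.90909 kg
Dose = 237 mcg/kg/min × 70.90909 kg = 16805.45 mcg/min
16805.45 mcg/min × 60 min/hr = 1008327 mcg/hr
Concentration = 3220 mg ÷ 76 mL = 42.36842 mg/mL = 42368.42 mcg/mL
Rate = 1008327 mcg/hr ÷ 42368.42 mcg/mL = 23.79903 mL/hr
Volume infused so far = 23.79903 mL/hr × 1.6 hr = 38.07845 mL
Volume remaining = 76 − 38.07845 = 37.92155 mL
New rate:
Dose = 246 mcg/kg/min × 70.90909 kg = 17443.64 mcg/min
17443.64 mcg/min × 60 min/hr = 1046618 mcg/hr
Rate = 1046618 mcg/hr ÷ 42368.42 mcg/mL = 24.70279 mL/hr
Time remaining = 37.92155 mL ÷ 24.70279 mL/hr = 1.535112 hr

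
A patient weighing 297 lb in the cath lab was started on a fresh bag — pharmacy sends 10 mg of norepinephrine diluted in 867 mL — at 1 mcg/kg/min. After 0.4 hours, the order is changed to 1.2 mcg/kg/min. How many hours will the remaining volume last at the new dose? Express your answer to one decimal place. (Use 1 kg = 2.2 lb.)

0.7 hours

Initial rate:
Weight = 297 lb ÷ 2.2 lb/kg = 135 kg
Dose = 1 mcg/kg/min × 135 kg = 135 mcg/min
135 mcg/min × 60 min/hr = 8100 mcg/hr
Concentration = 10 mg ÷ 867 mL = 0.01153403 mg/mL = 11.53403 mcg/mL
Rate = 8100 mcg/hr ÷ 11.53403 mcg/mL = 702.27 mL/hr
Volume infused so far = 702.27 mL/hr × 0.4 hr = 280.908 mL
Volume remaining = 867 − 280.908 = 586.092 mL
New rate:
Dose = 1.2 mcg/kg/min × 135 kg = 162 mcg/min
162 mcg/min × 60 min/hr = 9720 mcg/hr
Rate = 9720 mcg/hr ÷ 11.53403 mcg/mL = 842.724 mL/hr
Time remaining = 586.092 mL ÷ 842.724 mL/hr = 0.6954733 hr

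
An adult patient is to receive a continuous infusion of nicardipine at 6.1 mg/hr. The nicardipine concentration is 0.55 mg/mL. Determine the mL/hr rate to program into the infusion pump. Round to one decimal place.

Rate = 6.1 mg/hr ÷ 0.55 mg/mL = 11.09091 mL/hr

11.1 mL/hr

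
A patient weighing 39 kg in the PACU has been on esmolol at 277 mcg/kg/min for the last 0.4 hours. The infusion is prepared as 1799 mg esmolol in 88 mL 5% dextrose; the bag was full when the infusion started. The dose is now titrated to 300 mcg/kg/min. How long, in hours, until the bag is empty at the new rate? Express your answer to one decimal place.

Initial rate:
Dose = 277 mcg/kg/min × 39 kg = 10803 mcg/min
10803 mcg/min × 60 min/hr = 648180 mcg/hr
Concentration = 1799 mg ÷ 88 mL = 20.44318 mg/mL = 20443.18 mcg/mL
Rate = 648180 mcg/hr ÷ 20443.18 mcg/mL = 31.70641 mL/hr
Volume infused so far = 31.70641 mL/hr × 0.4 hr = 12.68257 mL
Volume remaining = 88 − 12.68257 = 75.31743 mL
New rate:
Dose = 300 mcg/kg/min × 39 kg = 11700 mcg/min
11700 mcg/min × 60 min/hr = 702000 mcg/hr
Rate = 702000 mcg/hr ÷ 20443.18 mcg/mL = 34.33908 mL/hr
Time remaining = 75.31743 mL ÷ 34.33908 mL/hr = 2.193345 hr

2.2 hours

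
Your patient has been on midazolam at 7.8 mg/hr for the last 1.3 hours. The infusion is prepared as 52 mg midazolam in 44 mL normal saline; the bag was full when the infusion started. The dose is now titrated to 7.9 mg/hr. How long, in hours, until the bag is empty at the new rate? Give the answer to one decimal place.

Initial rate:
Concentration = 52 mg ÷ 44 mL = 1.181818 mg/mL
Rate = 7.8 mg/hr ÷ 1.181818 mg/mL = 6.6 mL/hr
Volume infused so far = 6.6 mL/hr × 1.3 hr = 8.58 mL
Volume remaining = 44 − 8.58 = 35.42 mL
New rate:
Rate = 7.9 mg/hr ÷ 1.181818 mg/mL = 6.684615 mL/hr
Time remaining = 35.42 mL ÷ 6.684615 mL/hr = 5.298734 hr

5.3 hours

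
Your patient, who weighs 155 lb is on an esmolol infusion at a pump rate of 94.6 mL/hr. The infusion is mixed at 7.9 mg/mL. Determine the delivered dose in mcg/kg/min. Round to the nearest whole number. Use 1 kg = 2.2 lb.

Weight = 155 lb ÷ 2.2 lb/kg = 70.45455 kg
Concentration = 7.9 mg/mL = 7900 mcg/mL
Drug rate = 94.6 mL/hr × 7900 mcg/mL = 747340 mcg/hr
747340 mcg/hr ÷ 60 min/hr = 12455.67 mcg/min
12455.67 mcg/min ÷ 70.45455 kg = 176.7901 mcg/kg/min

177 mcg/kg/min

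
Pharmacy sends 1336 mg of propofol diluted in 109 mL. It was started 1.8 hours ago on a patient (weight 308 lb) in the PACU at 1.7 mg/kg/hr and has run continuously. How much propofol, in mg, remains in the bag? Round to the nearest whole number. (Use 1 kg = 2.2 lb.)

Weight = 308 lb ÷ 2.2 lb/kg = 140 kg
Dose = 1.7 mg/kg/hr × 140 kg = 238 mg/hr
Concentration = 1336 mg ÷ 109 mL = 12.25688 mg/mL
Rate = 238 mg/hr ÷ 12.25688 mg/mL = 19.41766 mL/hr
Volume infused = 19.41766 mL/hr × 1.8 hr = 34.9518 mL
Volume remaining = 109 − 34.9518 = 74.0482 mL
Drug remaining = 74.0482 mL × 12.25688 mg/mL = 907.6 mg

908 mg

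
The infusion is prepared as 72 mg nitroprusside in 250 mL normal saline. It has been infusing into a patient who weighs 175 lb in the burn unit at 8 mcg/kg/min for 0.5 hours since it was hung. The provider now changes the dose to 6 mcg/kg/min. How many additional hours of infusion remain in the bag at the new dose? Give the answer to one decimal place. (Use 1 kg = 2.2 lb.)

1.8 hours

Initial rate:
Weight = 175 lb ÷ 2.2 lb/kg = 79.54545 kg
Dose = 8 mcg/kg/min × 79.54545 kg = 636.3636 mcg/min
636.3636 mcg/min × 60 min/hr = 38181.82 mcg/hr
Concentration = 72 mg ÷ 250 mL = 0.288 mg/mL = 288 mcg/mL
Rate = 38181.82 mcg/hr ÷ 288 mcg/mL = 132.5758 mL/hr
Volume infused so far = 132.5758 mL/hr × 0.5 hr = 66.28788 mL
Volume remaining = 250 − 66.28788 = 183.7121 mL
New rate:
Dose = 6 mcg/kg/min × 79.54545 kg = 477.2727 mcg/min
477.2727 mcg/min × 60 min/hr = 28636.36 mcg/hr
Rate = 28636.36 mcg/hr ÷ 288 mcg/mL = 99.43182 mL/hr
Time remaining = 183.7121 mL ÷ 99.43182 mL/hr = 1.847619 hr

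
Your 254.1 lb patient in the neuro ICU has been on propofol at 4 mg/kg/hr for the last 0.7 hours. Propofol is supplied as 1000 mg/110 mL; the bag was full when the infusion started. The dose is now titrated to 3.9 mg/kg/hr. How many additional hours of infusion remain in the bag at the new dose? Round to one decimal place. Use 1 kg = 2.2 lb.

Initial rate:
Weight = 254.1 lb ÷ 2.2 lb/kg = 115.5 kg
Dose = 4 mg/kg/hr × 115.5 kg = 462 mg/hr
Concentration = 1000 mg ÷ 110 mL = 9.090909 mg/mL
Rate = 462 mg/hr ÷ 9.090909 mg/mL = 50.82 mL/hr
Volume infused so far = 50.82 mL/hr × 0.7 hr = 35.574 mL
Volume remaining = 110 − 35.574 = 74.426 mL
New rate:
Dose = 3.9 mg/kg/hr × 115.5 kg = 450.45 mg/hr
Rate = 450.45 mg/hr ÷ 9.090909 mg/mL = 49.5495 mL/hr
Time remaining = 74.426 mL ÷ 49.5495 mL/hr = 1.502054 hr

1.5 hours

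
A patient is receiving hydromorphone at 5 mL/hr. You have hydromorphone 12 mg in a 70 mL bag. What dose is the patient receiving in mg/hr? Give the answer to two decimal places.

0.86 mg/hr

Concentration = 12 mg ÷ 70 mL = 0.1714286 mg/mL
Drug rate = 5 mL/hr × 0.1714286 mg/mL = 0.8571429 mg/hr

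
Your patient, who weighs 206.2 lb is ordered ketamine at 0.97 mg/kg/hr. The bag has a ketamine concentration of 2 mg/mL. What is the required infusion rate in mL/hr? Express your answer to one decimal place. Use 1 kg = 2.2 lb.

Weight = 206.2 lb ÷ 2.2 lb/kg = 93.72727 kg
Dose = 0.97 mg/kg/hr × 93.72727 kg = 90.91545 mg/hr
Rate = 90.91545 mg/hr ÷ 2 mg/mL = 45.45773 mL/hr

45.5 mL/hr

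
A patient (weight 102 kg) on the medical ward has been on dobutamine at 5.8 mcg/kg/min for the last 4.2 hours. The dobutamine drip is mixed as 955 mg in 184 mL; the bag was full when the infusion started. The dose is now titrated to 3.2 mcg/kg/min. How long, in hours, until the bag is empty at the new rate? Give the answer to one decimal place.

Initial rate:
Dose = 5.8 mcg/kg/min × 102 kg = 591.6 mcg/min
591.6 mcg/min × 60 min/hr = 35496 mcg/hr
Concentration = 955 mg ÷ 184 mL = 5.190217 mg/mL = 5190.217 mcg/mL
Rate = 35496 mcg/hr ÷ 5190.217 mcg/mL = 6.83902 mL/hr
Volume infused so far = 6.83902 mL/hr × 4.2 hr = 28.72388 mL
Volume remaining = 184 − 28.72388 = 155.2761 mL
New rate:
Dose = 3.2 mcg/kg/min × 102 kg = 326.4 mcg/min
326.4 mcg/min × 60 min/hr = 19584 mcg/hr
Rate = 19584 mcg/hr ÷ 5190.217 mcg/mL = 3.773252 mL/hr
Time remaining = 155.2761 mL ÷ 3.773252 mL/hr = 41.1518 hr

41.2 hours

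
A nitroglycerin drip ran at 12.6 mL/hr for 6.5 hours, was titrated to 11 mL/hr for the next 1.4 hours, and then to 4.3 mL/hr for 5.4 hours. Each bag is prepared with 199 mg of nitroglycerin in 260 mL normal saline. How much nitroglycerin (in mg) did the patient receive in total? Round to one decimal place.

92.2 mg

Concentration = 199 mg ÷ 260 mL = 0.7653846 mg/mL
Stage 1: 12.6 mL/hr × 6.5 hr = 81.9 mL → 81.9 mL × 0.7653846 mg/mL = 62.685 mg
Stage 2: 11 mL/hr × 1.4 hr = 15.4 mL → 15.4 mL × 0.7653846 mg/mL = 11.78692 mg
Stage 3: 4.3 mL/hr × 5.4 hr = 23.22 mL → 23.22 mL × 0.7653846 mg/mL = 17.77223 mg
Total = 62.685 + 11.78692 + 17.77223 = 92.24415 mg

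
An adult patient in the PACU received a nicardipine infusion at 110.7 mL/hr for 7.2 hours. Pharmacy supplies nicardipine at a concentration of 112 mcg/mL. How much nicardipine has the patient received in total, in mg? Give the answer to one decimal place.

Concentration = 112 mcg/mL = 0.112 mg/mL
Drug rate = 110.7 mL/hr × 0.112 mg/mL = 12.3984 mg/hr
Total = 12.3984 mg/hr × 7.2 hr = 89.26848 mg

89.3 mg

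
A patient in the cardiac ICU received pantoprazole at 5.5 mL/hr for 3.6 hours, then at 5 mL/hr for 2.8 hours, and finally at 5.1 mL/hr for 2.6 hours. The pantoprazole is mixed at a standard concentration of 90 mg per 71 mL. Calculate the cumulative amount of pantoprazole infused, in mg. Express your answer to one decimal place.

59.7 mg

Concentration = 90 mg ÷ 71 mL = 1.267606 mg/mL
Stage 1: 5.5 mL/hr × 3.6 hr = 19.8 mL → 19.8 mL × 1.267606 mg/mL = 25.09859 mg
Stage 2: 5 mL/hr × 2.8 hr = 14 mL → 14 mL × 1.267606 mg/mL = 17.74648 mg
Stage 3: 5.1 mL/hr × 2.6 hr = 13.26 mL → 13.26 mL × 1.267606 mg/mL = 16.80845 mg
Total = 25.09859 + 17.74648 + 16.80845 = 59.65352 mg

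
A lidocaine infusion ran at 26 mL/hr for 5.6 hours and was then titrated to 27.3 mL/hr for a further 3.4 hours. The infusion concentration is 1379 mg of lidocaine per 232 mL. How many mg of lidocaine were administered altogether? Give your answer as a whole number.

Concentration = 1379 mg ÷ 232 mL = 5.943966 mg/mL
Stage 1: 26 mL/hr × 5.6 hr = 145.6 mL → 145.6 mL × 5.943966 mg/mL = 865.4414 mg
Stage 2: 27.3 mL/hr × 3.4 hr = 92.82 mL → 92.82 mL × 5.943966 mg/mL = 551.7189 mg
Total = 865.4414 + 551.7189 = 1417.16 mg

1417 mg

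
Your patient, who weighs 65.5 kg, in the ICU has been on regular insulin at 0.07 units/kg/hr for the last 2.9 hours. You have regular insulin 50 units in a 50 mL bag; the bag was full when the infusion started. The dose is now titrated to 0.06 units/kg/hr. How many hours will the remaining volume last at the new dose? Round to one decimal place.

9.3 hours

Initial rate:
Dose = 0.07 units/kg/hr × 65.5 kg = 4.585 units/hr
Concentration = 50 units ÷ 50 mL = 1 units/mL
Rate = 4.585 units/hr ÷ 1 units/mL = 4.585 mL/hr
Volume infused so far = 4.585 mL/hr × 2.9 hr = 13.2965 mL
Volume remaining = 50 − 13.2965 = 36.7035 mL
New rate:
Dose = 0.06 units/kg/hr × 65.5 kg = 3.93 units/hr
Rate = 3.93 units/hr ÷ 1 units/mL = 3.93 mL/hr
Time remaining = 36.7035 mL ÷ 3.93 mL/hr = 9.339313 hr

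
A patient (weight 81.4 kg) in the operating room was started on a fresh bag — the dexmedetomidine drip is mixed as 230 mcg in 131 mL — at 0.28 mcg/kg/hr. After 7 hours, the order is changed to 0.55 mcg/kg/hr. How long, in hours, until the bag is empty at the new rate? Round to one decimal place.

1.6 hours

Initial rate:
Dose = 0.28 mcg/kg/hr × 81.4 kg = 22.792 mcg/hr
Concentration = 230 mcg ÷ 131 mL = 1.755725 mcg/mL
Rate = 22.792 mcg/hr ÷ 1.755725 mcg/mL = 12.98153 mL/hr
Volume infused so far = 12.98153 mL/hr × 7 hr = 90.87071 mL
Volume remaining = 131 − 90.87071 = 40.12929 mL
New rate:
Dose = 0.55 mcg/kg/hr × 81.4 kg = 44.77 mcg/hr
Rate = 44.77 mcg/hr ÷ 1.755725 mcg/mL = 25.49943 mL/hr
Time remaining = 40.12929 mL ÷ 25.49943 mL/hr = 1.573732 hr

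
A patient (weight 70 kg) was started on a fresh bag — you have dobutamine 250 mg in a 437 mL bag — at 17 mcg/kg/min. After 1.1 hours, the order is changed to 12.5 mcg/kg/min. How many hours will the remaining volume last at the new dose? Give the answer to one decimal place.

Initial rate:
Dose = 17 mcg/kg/min × 70 kg = 1190 mcg/min
1190 mcg/min × 60 min/hr = 71400 mcg/hr
Concentration = 250 mg ÷ 437 mL = 0.5720824 mg/mL = 572.0824 mcg/mL
Rate = 71400 mcg/hr ÷ 572.0824 mcg/mL = 124.8072 mL/hr
Volume infused so far = 124.8072 mL/hr × 1.1 hr = 137.2879 mL
Volume remaining = 437 − 137.2879 = 299.7121 mL
New rate:
Dose = 12.5 mcg/kg/min × 70 kg = 875 mcg/min
875 mcg/min × 60 min/hr = 52500 mcg/hr
Rate = 52500 mcg/hr ÷ 572.0824 mcg/mL = 91.77 mL/hr
Time remaining = 299.7121 mL ÷ 91.77 mL/hr = 3.265905 hr

3.3 hours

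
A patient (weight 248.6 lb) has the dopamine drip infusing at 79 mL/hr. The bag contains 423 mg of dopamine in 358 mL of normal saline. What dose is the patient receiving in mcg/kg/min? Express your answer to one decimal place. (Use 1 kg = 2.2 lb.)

Weight = 248.6 lb ÷ 2.2 lb/kg = 113 kg
Concentration = 423 mg ÷ 358 mL = 1.181564 mg/mL = 1181.564 mcg/mL
Drug rate = 79 mL/hr × 1181.564 mcg/mL = 93343.58 mcg/hr
93343.58 mcg/hr ÷ 60 min/hr = 1555.726 mcg/min
1555.726 mcg/min ÷ 113 kg = 13.76749 mcg/kg/min

13.8 mcg/kg/min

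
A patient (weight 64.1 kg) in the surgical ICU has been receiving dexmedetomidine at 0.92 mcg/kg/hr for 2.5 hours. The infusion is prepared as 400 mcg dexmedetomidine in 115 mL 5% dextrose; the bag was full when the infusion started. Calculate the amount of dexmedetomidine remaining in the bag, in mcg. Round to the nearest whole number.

Dose = 0.92 mcg/kg/hr × 64.1 kg = 58.972 mcg/hr
Concentration = 400 mcg ÷ 115 mL = 3.478261 mcg/mL
Rate = 58.972 mcg/hr ÷ 3.478261 mcg/mL = 16.95445 mL/hr
Volume infused = 16.95445 mL/hr × 2.5 hr = 42.38612 mL
Volume remaining = 115 − 42.38612 = 72.61388 mL
Drug remaining = 72.61388 mL × 3.478261 mcg/mL = 252.57 mcg

253 mcg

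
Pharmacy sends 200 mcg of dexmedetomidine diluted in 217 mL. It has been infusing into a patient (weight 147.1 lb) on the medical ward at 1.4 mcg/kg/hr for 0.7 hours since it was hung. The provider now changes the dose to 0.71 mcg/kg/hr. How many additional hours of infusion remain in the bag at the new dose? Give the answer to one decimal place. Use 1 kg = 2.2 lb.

Initial rate:
Weight = 147.1 lb ÷ 2.2 lb/kg = 66.86364 kg
Dose = 1.4 mcg/kg/hr × 66.86364 kg = 93.60909 mcg/hr
Concentration = 200 mcg ÷ 217 mL = 0.921659 mcg/mL
Rate = 93.60909 mcg/hr ÷ 0.921659 mcg/mL = 101.5659 mL/hr
Volume infused so far = 101.5659 mL/hr × 0.7 hr = 71.0961 mL
Volume remaining = 217 − 71.0961 = 145.9039 mL
New rate:
Dose = 0.71 mcg/kg/hr × 66.86364 kg = 47.47318 mcg/hr
Rate = 47.47318 mcg/hr ÷ 0.921659 mcg/mL = 51.5084 mL/hr
Time remaining = 145.9039 mL ÷ 51.5084 mL/hr = 2.832623 hr

2.8 hours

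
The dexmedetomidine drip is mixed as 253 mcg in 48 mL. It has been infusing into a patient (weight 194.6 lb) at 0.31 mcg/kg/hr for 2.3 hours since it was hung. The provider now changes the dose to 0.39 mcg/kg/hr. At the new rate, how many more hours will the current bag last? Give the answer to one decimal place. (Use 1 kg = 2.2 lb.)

5.5 hours

Initial rate:
Weight = 194.6 lb ÷ 2.2 lb/kg = 88.45455 kg
Dose = 0.31 mcg/kg/hr × 88.45455 kg = 27.42091 mcg/hr
Concentration = 253 mcg ÷ 48 mL = 5.270833 mcg/mL
Rate = 27.42091 mcg/hr ÷ 5.270833 mcg/mL = 5.202386 mL/hr
Volume infused so far = 5.202386 mL/hr × 2.3 hr = 11.96549 mL
Volume remaining = 48 − 11.96549 = 36.03451 mL
New rate:
Dose = 0.39 mcg/kg/hr × 88.45455 kg = 34.49727 mcg/hr
Rate = 34.49727 mcg/hr ÷ 5.270833 mcg/mL = 6.544937 mL/hr
Time remaining = 36.03451 mL ÷ 6.544937 mL/hr = 5.505708 hr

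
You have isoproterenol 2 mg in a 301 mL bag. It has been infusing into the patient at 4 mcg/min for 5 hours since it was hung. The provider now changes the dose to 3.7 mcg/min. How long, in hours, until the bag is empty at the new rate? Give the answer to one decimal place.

3.6 hours

Initial rate:
4 mcg/min × 60 min/hr = 240 mcg/hr
Concentration = 2 mg ÷ 301 mL = 0.006644518 mg/mL = 6.644518 mcg/mL
Rate = 240 mcg/hr ÷ 6.644518 mcg/mL = 36.12 mL/hr
Volume infused so far = 36.12 mL/hr × 5 hr = 180.6 mL
Volume remaining = 301 − 180.6 = 120.4 mL
New rate:
3.7 mcg/min × 60 min/hr = 222 mcg/hr
Rate = 222 mcg/hr ÷ 6.644518 mcg/mL = 33.411 mL/hr
Time remaining = 120.4 mL ÷ 33.411 mL/hr = 3.603604 hr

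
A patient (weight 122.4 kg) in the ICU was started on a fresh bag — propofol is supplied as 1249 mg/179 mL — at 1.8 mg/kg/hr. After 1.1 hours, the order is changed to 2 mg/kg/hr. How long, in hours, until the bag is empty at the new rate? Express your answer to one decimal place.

Initial rate:
Dose = 1.8 mg/kg/hr × 122.4 kg = 220.32 mg/hr
Concentration = 1249 mg ÷ 179 mL = 6.977654 mg/mL
Rate = 220.32 mg/hr ÷ 6.977654 mg/mL = 31.57508 mL/hr
Volume infused so far = 31.57508 mL/hr × 1.1 hr = 34.73259 mL
Volume remaining = 179 − 34.73259 = 144.2674 mL
New rate:
Dose = 2 mg/kg/hr × 122.4 kg = 244.8 mg/hr
Rate = 244.8 mg/hr ÷ 6.977654 mg/mL = 35.08343 mL/hr
Time remaining = 144.2674 mL ÷ 35.08343 mL/hr = 4.112124 hr

4.1 hours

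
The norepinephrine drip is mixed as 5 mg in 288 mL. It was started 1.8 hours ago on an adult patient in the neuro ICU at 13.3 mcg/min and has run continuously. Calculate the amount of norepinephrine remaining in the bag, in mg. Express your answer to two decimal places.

13.3 mcg/min × 60 min/hr = 798 mcg/hr
Concentration = 5 mg ÷ 288 mL = 0.01736111 mg/mL = 17.36111 mcg/mL
Rate = 798 mcg/hr ÷ 17.36111 mcg/mL = 45.9648 mL/hr
Volume infused = 45.9648 mL/hr × 1.8 hr = 82.73664 mL
Volume remaining = 288 − 82.73664 = 205.2634 mL
Drug remaining = 205.2634 mL × 17.36111 mcg/mL = 3563.6 mcg = 3.5636 mg

3.56 mg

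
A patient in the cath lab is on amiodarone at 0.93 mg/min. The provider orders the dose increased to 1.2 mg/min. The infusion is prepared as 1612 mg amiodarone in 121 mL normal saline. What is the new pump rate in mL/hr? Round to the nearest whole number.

5 mL/hr

1.2 mg/min × 60 min/hr = 72 mg/hr
Concentration = 1612 mg ÷ 121 mL = 13.32231 mg/mL
Rate = 72 mg/hr ÷ 13.32231 mg/mL = 5.404467 mL/hr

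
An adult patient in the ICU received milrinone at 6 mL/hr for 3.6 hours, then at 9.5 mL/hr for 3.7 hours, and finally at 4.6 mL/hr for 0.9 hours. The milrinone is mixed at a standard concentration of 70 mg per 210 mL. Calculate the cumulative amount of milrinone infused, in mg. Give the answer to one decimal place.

Concentration = 70 mg ÷ 210 mL = 0.3333333 mg/mL
Stage 1: 6 mL/hr × 3.6 hr = 21.6 mL → 21.6 mL × 0.3333333 mg/mL = 7.2 mg
Stage 2: 9.5 mL/hr × 3.7 hr = 35.15 mL → 35.15 mL × 0.3333333 mg/mL = 11.71667 mg
Stage 3: 4.6 mL/hr × 0.9 hr = 4.14 mL → 4.14 mL × 0.3333333 mg/mL = 1.38 mg
Total = 7.2 + 11.71667 + 1.38 = 20.29667 mg

20.3 mg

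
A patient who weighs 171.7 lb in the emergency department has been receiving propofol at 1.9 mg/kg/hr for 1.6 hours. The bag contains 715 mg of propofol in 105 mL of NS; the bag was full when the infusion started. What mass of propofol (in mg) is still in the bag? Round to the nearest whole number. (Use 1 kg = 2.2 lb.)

478 mg

Weight = 171.7 lb ÷ 2.2 lb/kg = 78.04545 kg
Dose = 1.9 mg/kg/hr × 78.04545 kg = 148.2864 mg/hr
Concentration = 715 mg ÷ 105 mL = 6.809524 mg/mL
Rate = 148.2864 mg/hr ÷ 6.809524 mg/mL = 21.77632 mL/hr
Volume infused = 21.77632 mL/hr × 1.6 hr = 34.84211 mL
Volume remaining = 105 − 34.84211 = 70.15789 mL
Drug remaining = 70.15789 mL × 6.809524 mg/mL = 477.7418 mg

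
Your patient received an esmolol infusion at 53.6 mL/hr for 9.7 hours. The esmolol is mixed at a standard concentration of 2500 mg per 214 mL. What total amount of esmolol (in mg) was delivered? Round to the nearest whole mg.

6074 mg

Concentration = 2500 mg ÷ 214 mL = 11.68224 mg/mL = 11682.24 mcg/mL
Drug rate = 53.6 mL/hr × 11682.24 mcg/mL = 626168.2 mcg/hr
Total = 626168.2 mcg/hr × 9.7 hr = 6073832 mcg = 6073.832 mg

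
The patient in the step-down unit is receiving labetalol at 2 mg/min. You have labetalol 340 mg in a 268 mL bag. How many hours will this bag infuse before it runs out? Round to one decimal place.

2.8 hours

2 mg/min × 60 min/hr = 120 mg/hr
Concentration = 340 mg ÷ 268 mL = 1.268657 mg/mL
Rate = 120 mg/hr ÷ 1.268657 mg/mL = 94.58824 mL/hr
Duration = 268 mL ÷ 94.58824 mL/hr = 2.833333 hr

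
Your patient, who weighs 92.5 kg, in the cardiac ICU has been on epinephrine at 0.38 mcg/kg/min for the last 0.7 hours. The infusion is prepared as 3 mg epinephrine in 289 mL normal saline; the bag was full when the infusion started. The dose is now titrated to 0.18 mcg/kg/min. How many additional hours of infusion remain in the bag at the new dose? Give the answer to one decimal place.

Initial rate:
Dose = 0.38 mcg/kg/min × 92.5 kg = 35.15 mcg/min
35.15 mcg/min × 60 min/hr = 2109 mcg/hr
Concentration = 3 mg ÷ 289 mL = 0.01038062 mg/mL = 10.38062 mcg/mL
Rate = 2109 mcg/hr ÷ 10.38062 mcg/mL = 203.167 mL/hr
Volume infused so far = 203.167 mL/hr × 0.7 hr = 142.2169 mL
Volume remaining = 289 − 142.2169 = 146.7831 mL
New rate:
Dose = 0.18 mcg/kg/min × 92.5 kg = 16.65 mcg/min
16.65 mcg/min × 60 min/hr = 999 mcg/hr
Rate = 999 mcg/hr ÷ 10.38062 mcg/mL = 96.237 mL/hr
Time remaining = 146.7831 mL ÷ 96.237 mL/hr = 1.525225 hr

1.5 hours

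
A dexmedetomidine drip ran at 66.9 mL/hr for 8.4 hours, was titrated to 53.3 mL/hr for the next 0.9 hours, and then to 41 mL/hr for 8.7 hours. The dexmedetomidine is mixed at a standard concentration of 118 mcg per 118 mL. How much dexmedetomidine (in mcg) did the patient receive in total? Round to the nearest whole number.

967 mcg

Concentration = 118 mcg ÷ 118 mL = 1 mcg/mL
Stage 1: 66.9 mL/hr × 8.4 hr = 561.96 mL → 561.96 mL × 1 mcg/mL = 561.96 mcg
Stage 2: 53.3 mL/hr × 0.9 hr = 47.97 mL → 47.97 mL × 1 mcg/mL = 47.97 mcg
Stage 3: 41 mL/hr × 8.7 hr = 356.7 mL → 356.7 mL × 1 mcg/mL = 356.7 mcg
Total = 561.96 + 47.97 + 356.7 = 966.63 mcg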